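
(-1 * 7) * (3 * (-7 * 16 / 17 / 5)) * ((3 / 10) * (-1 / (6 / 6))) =-3528 / 425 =-8.30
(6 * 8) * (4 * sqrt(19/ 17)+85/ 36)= 340/ 3+192 * sqrt(323)/ 17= 316.31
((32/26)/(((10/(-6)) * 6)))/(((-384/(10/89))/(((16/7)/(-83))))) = -2/2016651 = -0.00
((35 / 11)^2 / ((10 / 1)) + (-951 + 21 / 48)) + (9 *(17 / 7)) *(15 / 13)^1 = -162844819 / 176176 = -924.33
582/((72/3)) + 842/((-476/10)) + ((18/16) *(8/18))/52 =81317/12376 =6.57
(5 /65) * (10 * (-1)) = -10 /13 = -0.77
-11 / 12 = -0.92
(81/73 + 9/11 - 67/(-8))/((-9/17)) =-1125145/57816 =-19.46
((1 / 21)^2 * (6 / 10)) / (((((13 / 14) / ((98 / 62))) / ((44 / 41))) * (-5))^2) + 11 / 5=225251454769 / 102378573375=2.20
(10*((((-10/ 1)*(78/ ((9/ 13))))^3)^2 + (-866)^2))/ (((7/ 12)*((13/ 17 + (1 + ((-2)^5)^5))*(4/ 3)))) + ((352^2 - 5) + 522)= -126741562945529364953041/ 161715576519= -783731324302.20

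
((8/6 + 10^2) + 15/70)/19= 4265/798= 5.34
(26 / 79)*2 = 52 / 79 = 0.66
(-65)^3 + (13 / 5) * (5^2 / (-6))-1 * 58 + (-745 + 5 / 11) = -18178933 / 66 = -275438.38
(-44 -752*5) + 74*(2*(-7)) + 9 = -4831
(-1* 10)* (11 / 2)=-55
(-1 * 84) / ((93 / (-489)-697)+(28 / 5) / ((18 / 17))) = 0.12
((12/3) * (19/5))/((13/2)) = 152/65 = 2.34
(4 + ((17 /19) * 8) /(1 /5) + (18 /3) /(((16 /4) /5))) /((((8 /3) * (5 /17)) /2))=91647 /760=120.59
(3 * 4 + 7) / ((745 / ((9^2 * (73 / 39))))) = 3.87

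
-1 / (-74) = 0.01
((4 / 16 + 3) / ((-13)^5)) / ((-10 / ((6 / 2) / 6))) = 1 / 2284880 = 0.00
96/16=6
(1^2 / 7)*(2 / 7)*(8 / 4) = 0.08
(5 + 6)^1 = 11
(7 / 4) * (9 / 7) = 9 / 4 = 2.25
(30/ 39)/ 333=10/ 4329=0.00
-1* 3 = -3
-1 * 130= -130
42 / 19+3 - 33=-528 / 19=-27.79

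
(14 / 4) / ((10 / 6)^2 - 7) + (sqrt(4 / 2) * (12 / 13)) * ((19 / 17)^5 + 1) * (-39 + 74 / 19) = -31183231824 * sqrt(2) / 350704679 - 63 / 76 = -126.58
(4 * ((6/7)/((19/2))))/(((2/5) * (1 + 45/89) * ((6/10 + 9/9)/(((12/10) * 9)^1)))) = 36045/8911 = 4.05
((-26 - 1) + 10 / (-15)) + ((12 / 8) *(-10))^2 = 592 / 3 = 197.33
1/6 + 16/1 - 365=-348.83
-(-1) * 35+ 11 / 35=35.31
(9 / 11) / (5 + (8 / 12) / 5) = 0.16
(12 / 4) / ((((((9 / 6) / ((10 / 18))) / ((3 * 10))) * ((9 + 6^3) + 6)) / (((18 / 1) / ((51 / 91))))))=2600 / 561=4.63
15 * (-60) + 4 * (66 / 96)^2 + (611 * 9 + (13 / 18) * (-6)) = 4596.56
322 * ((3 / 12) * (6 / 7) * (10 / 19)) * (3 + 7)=363.16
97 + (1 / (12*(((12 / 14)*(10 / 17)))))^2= 50298961 / 518400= 97.03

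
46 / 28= 23 / 14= 1.64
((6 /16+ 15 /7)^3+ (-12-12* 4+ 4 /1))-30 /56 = -7125355 /175616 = -40.57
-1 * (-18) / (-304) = -0.06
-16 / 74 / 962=-4 / 17797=-0.00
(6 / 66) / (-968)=-1 / 10648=-0.00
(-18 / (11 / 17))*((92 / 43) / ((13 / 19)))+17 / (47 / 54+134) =-3889944522 / 44783167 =-86.86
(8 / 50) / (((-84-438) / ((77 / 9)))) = -154 / 58725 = -0.00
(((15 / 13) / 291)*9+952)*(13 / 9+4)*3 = 15549.92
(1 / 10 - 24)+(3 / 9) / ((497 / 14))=-50887 / 2130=-23.89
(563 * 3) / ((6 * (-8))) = -563 / 16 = -35.19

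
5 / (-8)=-5 / 8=-0.62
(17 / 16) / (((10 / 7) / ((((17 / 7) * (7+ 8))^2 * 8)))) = 221085 / 28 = 7895.89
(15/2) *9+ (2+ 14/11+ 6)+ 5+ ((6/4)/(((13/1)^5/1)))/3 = 333978059/4084223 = 81.77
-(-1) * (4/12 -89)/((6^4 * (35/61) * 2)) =-1159/19440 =-0.06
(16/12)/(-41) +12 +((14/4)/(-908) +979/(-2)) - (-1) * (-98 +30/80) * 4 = -193891549/223368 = -868.04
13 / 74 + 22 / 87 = 2759 / 6438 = 0.43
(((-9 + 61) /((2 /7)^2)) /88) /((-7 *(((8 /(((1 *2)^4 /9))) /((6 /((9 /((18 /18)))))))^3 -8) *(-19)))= 728 /4006739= 0.00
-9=-9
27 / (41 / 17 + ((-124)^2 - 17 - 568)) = 459 / 251488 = 0.00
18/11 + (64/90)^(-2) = 3.61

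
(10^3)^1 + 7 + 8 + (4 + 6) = 1025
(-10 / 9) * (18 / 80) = -1 / 4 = -0.25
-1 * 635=-635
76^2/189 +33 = 63.56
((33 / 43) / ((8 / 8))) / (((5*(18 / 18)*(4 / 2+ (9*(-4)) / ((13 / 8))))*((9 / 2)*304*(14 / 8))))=-143 / 44951340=-0.00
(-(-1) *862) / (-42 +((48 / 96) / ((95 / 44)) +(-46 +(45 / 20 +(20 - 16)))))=-327560 / 30977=-10.57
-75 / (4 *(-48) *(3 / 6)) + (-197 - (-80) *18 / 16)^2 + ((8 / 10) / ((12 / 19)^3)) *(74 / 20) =123784529 / 10800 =11461.53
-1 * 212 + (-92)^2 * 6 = 50572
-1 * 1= -1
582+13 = 595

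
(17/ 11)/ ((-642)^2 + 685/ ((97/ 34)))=1649/ 440035178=0.00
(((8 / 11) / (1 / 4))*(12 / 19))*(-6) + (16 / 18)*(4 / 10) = -100336 / 9405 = -10.67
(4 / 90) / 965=2 / 43425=0.00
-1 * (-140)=140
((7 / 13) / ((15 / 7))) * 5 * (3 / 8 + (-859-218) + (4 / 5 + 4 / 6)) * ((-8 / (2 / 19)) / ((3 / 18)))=120116689 / 195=615983.02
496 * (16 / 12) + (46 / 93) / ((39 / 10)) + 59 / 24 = 19264259 / 29016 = 663.92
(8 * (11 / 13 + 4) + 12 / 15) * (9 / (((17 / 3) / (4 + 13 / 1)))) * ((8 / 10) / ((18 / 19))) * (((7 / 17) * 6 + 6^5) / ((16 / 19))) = 46041829173 / 5525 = 8333362.75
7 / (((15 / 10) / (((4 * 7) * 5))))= 1960 / 3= 653.33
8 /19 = 0.42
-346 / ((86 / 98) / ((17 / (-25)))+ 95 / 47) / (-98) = 138227 / 28610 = 4.83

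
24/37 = 0.65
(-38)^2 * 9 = 12996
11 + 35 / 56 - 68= -56.38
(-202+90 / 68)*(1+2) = -20469 / 34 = -602.03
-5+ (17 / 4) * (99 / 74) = 203 / 296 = 0.69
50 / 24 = 25 / 12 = 2.08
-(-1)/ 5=1/ 5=0.20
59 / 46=1.28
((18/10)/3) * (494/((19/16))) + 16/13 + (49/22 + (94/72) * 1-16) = 6135479/25740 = 238.36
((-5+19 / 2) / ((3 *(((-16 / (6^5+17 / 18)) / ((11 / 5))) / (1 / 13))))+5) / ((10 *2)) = -5.92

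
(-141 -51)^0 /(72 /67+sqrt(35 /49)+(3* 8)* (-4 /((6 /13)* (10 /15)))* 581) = -5696076288 /1032533019699283 -4489* sqrt(35) /1032533019699283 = -0.00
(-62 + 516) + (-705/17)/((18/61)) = 31973/102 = 313.46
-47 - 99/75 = -1208/25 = -48.32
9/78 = 3/26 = 0.12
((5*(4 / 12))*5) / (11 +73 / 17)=85 / 156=0.54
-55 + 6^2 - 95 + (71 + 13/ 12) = -503/ 12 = -41.92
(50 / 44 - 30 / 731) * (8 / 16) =17615 / 32164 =0.55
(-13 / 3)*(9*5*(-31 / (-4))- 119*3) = 143 / 4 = 35.75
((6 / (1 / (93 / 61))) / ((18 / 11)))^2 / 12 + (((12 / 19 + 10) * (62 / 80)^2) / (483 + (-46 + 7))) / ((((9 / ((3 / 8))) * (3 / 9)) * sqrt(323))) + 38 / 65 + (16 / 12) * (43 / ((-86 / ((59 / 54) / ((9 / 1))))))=3.11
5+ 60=65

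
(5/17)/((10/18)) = 9/17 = 0.53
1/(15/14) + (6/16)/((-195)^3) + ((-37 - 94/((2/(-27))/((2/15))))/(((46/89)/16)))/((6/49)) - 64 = 15170802613177/454779000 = 33358.63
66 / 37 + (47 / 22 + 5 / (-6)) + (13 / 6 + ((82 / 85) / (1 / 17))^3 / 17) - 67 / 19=25752663589 / 98595750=261.19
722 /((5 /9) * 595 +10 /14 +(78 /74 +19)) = 841491 /409468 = 2.06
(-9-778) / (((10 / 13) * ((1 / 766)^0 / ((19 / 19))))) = -1023.10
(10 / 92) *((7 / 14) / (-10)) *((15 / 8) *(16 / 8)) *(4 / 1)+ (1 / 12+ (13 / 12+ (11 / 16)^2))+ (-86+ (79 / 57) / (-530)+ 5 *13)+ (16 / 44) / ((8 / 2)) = -6311441497 / 326106880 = -19.35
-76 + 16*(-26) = -492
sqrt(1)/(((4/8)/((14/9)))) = 3.11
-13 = -13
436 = 436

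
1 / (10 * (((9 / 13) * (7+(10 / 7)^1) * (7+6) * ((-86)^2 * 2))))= 7 / 78545520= 0.00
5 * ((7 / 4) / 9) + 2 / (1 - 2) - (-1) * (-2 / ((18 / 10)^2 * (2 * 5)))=-353 / 324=-1.09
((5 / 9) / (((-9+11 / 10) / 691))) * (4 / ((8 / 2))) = -34550 / 711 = -48.59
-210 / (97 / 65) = -13650 / 97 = -140.72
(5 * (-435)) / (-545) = 3.99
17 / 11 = 1.55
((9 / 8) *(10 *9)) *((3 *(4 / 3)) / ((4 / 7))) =2835 / 4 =708.75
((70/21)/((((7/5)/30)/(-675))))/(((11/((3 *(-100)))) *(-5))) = -20250000/77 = -262987.01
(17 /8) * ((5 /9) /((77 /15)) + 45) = 44285 /462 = 95.85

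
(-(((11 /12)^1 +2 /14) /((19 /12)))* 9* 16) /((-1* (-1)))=-12816 /133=-96.36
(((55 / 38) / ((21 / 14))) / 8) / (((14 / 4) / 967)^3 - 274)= -49732708465 / 112978245915921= -0.00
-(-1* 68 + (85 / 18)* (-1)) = 1309 / 18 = 72.72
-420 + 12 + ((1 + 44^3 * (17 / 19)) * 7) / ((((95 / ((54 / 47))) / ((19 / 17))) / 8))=57285.12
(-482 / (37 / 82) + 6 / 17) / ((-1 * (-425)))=-671686 / 267325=-2.51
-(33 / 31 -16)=463 / 31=14.94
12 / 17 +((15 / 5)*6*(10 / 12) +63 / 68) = 1131 / 68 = 16.63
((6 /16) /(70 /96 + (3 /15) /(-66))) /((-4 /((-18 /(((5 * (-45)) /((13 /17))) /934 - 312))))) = -60710 /8158823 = -0.01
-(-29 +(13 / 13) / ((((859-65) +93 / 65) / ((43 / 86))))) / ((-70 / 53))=-22704511 / 1034060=-21.96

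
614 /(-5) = -614 /5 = -122.80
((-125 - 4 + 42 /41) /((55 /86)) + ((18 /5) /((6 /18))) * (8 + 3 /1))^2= 6610.88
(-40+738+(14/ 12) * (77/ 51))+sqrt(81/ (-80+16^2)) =9 * sqrt(11)/ 44+214127/ 306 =700.44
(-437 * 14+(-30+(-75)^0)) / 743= -6147 / 743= -8.27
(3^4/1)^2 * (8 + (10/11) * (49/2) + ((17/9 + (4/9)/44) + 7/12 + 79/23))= 237441.50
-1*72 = -72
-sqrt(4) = -2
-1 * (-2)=2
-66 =-66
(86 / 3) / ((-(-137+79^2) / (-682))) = 14663 / 4578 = 3.20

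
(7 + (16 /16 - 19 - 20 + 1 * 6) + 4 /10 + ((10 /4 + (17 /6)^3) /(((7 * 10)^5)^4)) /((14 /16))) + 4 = -4438045851473179495619999999999999999221 /215439119003552402700000000000000000000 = -20.60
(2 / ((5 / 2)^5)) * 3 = 192 / 3125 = 0.06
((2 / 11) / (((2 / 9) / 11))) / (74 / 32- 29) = -144 / 427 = -0.34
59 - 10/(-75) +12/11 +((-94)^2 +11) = 1469692/165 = 8907.22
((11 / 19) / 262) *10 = 55 / 2489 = 0.02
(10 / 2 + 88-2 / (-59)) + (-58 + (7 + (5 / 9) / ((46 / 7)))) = 42.12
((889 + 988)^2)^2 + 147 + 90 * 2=12412437950968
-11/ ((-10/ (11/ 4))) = 121/ 40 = 3.02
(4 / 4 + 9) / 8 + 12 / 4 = 17 / 4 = 4.25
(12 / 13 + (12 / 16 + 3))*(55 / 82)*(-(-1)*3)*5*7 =1403325 / 4264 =329.11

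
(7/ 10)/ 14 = 1/ 20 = 0.05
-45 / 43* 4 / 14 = -90 / 301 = -0.30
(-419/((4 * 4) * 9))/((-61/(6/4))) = 419/5856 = 0.07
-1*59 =-59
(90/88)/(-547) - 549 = -13213377/24068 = -549.00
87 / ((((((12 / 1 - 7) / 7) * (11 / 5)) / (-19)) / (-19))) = 219849 / 11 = 19986.27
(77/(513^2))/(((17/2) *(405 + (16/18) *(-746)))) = -154/1154756331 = -0.00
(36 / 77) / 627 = 12 / 16093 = 0.00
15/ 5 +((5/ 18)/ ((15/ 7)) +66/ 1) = 3733/ 54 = 69.13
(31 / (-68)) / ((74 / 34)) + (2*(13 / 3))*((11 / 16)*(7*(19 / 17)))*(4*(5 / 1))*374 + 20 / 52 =2012591591 / 5772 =348681.84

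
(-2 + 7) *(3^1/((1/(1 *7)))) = 105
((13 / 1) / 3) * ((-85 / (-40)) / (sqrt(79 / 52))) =221 * sqrt(1027) / 948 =7.47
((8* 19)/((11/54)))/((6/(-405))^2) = 37397700/11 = 3399790.91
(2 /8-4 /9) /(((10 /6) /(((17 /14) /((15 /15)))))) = -17 /120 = -0.14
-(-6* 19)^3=1481544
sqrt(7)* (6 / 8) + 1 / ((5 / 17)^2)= 3* sqrt(7) / 4 + 289 / 25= 13.54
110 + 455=565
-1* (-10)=10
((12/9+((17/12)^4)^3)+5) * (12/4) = 215.03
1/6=0.17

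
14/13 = 1.08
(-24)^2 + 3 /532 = 306435 /532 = 576.01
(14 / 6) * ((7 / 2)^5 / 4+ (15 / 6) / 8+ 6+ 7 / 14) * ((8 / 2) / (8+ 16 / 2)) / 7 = 5893 / 512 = 11.51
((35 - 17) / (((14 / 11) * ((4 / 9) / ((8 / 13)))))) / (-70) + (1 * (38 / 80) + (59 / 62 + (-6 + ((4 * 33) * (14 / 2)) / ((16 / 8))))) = 72218233 / 157976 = 457.15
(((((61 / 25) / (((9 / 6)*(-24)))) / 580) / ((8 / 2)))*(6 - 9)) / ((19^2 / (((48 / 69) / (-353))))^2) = 244 / 93421912174030875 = 0.00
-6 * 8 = -48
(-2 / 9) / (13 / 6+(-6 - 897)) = 4 / 16215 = 0.00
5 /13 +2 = 31 /13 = 2.38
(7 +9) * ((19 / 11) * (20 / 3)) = 6080 / 33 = 184.24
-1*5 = -5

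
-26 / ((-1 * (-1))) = -26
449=449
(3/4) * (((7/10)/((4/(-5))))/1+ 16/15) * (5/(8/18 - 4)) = -207/1024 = -0.20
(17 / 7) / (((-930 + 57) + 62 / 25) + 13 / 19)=-8075 / 2892204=-0.00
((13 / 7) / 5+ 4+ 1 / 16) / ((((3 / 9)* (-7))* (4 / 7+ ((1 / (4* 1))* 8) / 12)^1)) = -2.57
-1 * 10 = -10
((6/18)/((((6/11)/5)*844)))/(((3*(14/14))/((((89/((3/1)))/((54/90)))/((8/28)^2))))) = 1199275/1640736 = 0.73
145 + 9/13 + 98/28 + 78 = 5907/26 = 227.19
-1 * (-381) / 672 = 127 / 224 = 0.57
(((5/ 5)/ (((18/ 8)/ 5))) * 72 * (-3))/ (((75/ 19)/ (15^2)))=-27360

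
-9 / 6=-3 / 2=-1.50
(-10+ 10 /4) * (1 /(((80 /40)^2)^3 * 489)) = -5 /20864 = -0.00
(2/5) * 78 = 156/5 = 31.20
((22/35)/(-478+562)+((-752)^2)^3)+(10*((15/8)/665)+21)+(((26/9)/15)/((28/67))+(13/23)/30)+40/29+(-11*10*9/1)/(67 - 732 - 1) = 2243768477358651909001968959/12407120460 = 180845223885144088.38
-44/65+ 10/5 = 86/65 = 1.32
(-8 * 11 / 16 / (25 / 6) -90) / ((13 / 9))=-20547 / 325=-63.22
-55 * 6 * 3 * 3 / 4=-1485 / 2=-742.50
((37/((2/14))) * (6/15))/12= 259/30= 8.63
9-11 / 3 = 16 / 3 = 5.33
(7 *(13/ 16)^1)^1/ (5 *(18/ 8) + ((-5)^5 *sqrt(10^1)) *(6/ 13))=-295750 *sqrt(10)/ 749995437 - 15379/ 4999969580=-0.00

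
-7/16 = -0.44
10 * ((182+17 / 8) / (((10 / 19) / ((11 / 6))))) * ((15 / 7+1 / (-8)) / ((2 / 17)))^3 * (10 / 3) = 107873449.73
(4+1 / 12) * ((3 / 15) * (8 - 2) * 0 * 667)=0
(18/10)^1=9/5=1.80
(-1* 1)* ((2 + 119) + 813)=-934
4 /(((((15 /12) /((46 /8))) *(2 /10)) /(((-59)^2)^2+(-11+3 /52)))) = 14492350669 /13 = 1114796205.31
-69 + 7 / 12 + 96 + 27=655 / 12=54.58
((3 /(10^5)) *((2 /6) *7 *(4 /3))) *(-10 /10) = -7 /75000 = -0.00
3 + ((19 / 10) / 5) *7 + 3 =433 / 50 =8.66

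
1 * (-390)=-390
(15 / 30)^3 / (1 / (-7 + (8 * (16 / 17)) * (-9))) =-9.35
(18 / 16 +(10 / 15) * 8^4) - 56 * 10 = 52123 / 24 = 2171.79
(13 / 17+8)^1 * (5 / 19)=745 / 323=2.31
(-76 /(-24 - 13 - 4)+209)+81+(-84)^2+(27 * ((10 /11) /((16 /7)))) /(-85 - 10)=503702315 /68552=7347.74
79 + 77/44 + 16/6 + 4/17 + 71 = 154.65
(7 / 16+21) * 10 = 1715 / 8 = 214.38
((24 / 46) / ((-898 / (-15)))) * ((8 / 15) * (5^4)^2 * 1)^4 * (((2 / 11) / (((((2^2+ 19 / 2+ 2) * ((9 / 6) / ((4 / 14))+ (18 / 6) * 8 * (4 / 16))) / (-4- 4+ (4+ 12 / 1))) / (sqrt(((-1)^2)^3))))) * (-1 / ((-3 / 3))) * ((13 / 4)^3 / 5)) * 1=268188476562500000000000000 / 285242067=940213620603513576.42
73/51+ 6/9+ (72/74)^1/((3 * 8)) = 8071/3774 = 2.14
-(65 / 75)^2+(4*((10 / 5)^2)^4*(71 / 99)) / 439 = 333833 / 362175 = 0.92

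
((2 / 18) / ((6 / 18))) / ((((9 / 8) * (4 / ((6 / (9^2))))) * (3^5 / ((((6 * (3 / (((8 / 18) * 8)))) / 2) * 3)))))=1 / 5832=0.00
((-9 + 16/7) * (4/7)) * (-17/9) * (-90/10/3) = -3196/147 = -21.74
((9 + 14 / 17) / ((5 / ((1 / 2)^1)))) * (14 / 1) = 1169 / 85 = 13.75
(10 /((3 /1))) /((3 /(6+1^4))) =70 /9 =7.78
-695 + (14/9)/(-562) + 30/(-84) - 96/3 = -25752905/35406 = -727.36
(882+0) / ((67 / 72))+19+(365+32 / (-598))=26679296 / 20033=1331.77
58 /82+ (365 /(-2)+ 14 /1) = -13759 /82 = -167.79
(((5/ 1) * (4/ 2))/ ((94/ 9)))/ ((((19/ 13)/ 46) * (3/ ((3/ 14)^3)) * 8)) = 121095/ 9801568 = 0.01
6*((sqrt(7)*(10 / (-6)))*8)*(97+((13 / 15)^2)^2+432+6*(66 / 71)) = -30775995296*sqrt(7) / 718875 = -113268.13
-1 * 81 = -81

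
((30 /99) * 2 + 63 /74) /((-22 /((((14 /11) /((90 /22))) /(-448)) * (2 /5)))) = 3559 /193406400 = 0.00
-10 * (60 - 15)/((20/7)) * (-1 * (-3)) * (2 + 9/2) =-12285/4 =-3071.25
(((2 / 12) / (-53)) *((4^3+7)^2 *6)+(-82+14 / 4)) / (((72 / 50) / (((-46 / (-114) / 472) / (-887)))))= 10581725 / 91064443968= 0.00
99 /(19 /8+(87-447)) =-792 /2861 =-0.28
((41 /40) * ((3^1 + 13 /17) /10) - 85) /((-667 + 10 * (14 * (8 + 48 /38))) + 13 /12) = -0.13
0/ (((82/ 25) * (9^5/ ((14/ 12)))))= 0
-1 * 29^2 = -841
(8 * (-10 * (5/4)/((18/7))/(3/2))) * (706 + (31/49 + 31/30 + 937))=-24176590/567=-42639.49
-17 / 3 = -5.67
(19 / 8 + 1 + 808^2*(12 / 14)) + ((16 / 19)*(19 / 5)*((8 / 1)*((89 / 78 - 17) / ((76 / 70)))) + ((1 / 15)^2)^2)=391596016620707 / 700245000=559227.15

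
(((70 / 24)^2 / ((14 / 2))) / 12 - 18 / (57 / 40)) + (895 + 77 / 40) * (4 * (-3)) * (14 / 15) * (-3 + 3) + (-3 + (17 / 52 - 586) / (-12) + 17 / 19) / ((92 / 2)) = -113040775 / 9816768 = -11.52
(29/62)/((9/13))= 377/558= 0.68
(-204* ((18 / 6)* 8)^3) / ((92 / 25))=-17625600 / 23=-766330.43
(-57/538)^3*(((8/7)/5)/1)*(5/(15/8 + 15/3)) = -1481544/7494066965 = -0.00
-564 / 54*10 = -104.44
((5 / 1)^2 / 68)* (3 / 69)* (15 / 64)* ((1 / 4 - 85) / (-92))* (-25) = -3178125 / 36835328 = -0.09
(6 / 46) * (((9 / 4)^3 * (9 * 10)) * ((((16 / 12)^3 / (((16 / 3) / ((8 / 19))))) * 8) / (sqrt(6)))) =81.72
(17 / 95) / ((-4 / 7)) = -119 / 380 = -0.31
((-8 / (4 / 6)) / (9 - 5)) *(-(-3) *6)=-54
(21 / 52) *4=21 / 13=1.62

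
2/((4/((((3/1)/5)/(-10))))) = -3/100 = -0.03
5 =5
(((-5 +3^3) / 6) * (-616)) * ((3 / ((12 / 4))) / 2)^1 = -3388 / 3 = -1129.33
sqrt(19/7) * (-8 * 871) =-6968 * sqrt(133)/7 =-11479.84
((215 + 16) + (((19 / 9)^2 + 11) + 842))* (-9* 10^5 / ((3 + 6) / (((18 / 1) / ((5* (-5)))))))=705320000 / 9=78368888.89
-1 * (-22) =22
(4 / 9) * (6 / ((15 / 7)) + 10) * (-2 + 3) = 256 / 45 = 5.69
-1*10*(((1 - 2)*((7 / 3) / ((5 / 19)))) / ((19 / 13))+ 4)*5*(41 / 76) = 6355 / 114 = 55.75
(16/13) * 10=160/13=12.31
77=77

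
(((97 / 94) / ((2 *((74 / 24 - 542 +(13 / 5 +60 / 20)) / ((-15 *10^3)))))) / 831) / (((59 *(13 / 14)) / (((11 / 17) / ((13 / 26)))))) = 203700000 / 493816541569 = 0.00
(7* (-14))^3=-941192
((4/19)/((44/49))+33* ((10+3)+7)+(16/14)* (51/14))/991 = 6804097/10148831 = 0.67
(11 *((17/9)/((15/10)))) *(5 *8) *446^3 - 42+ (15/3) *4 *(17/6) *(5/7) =9290395649632/189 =49155532537.74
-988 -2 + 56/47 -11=-46991/47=-999.81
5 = 5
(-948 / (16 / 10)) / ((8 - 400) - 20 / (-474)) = 1.51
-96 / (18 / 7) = -112 / 3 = -37.33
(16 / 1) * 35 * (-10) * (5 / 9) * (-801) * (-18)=-44856000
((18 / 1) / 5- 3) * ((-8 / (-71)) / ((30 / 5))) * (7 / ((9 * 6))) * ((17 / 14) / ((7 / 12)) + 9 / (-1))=-226 / 22365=-0.01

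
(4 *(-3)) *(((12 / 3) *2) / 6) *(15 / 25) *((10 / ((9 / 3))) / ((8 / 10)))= -40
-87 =-87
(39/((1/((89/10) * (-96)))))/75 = -55536/125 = -444.29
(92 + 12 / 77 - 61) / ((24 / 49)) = 16793 / 264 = 63.61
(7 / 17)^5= 16807 / 1419857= 0.01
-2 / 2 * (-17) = 17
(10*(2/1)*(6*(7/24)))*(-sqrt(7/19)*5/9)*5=-875*sqrt(133)/171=-59.01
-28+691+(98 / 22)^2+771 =175915 / 121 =1453.84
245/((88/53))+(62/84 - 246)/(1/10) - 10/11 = -2305.97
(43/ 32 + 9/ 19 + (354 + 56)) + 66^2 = 2898833/ 608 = 4767.82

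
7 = 7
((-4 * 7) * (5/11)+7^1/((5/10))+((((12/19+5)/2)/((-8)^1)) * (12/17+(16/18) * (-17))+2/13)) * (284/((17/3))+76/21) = 247899572/710073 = 349.12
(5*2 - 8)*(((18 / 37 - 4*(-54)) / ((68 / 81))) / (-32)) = -324405 / 20128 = -16.12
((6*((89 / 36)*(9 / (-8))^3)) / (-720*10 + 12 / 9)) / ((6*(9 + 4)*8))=21627 / 4599775232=0.00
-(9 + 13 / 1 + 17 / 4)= -105 / 4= -26.25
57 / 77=0.74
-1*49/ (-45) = 49/ 45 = 1.09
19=19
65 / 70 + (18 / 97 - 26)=-33795 / 1358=-24.89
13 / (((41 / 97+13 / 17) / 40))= 428740 / 979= 437.94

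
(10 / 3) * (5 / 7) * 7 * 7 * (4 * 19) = 26600 / 3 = 8866.67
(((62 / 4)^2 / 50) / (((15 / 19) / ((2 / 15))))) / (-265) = -18259 / 5962500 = -0.00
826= 826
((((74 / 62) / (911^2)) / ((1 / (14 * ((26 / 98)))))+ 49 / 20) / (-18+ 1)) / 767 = -8824569233 / 46964615248460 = -0.00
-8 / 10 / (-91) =4 / 455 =0.01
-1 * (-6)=6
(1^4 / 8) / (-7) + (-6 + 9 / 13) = -3877 / 728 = -5.33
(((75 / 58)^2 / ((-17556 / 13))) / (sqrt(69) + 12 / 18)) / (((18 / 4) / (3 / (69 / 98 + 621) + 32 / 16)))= 2851875 / 531638014831- 8555625*sqrt(69) / 1063276029662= -0.00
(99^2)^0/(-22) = -1/22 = -0.05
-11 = -11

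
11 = 11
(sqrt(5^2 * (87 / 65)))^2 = 435 / 13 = 33.46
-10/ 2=-5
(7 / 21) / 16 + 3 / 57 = 67 / 912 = 0.07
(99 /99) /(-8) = -1 /8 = -0.12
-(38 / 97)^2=-1444 / 9409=-0.15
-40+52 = 12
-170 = -170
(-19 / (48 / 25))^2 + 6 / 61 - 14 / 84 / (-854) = 96438835 / 983808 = 98.03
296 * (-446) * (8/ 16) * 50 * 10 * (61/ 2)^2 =-30701971000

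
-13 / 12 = -1.08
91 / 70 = 1.30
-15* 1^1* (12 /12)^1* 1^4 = -15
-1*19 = -19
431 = 431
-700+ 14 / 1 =-686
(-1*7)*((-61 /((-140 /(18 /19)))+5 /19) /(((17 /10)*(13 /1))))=-899 /4199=-0.21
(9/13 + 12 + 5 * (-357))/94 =-18.85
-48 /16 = -3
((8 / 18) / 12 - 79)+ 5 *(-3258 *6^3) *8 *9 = -6840238292 / 27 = -253342158.96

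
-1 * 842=-842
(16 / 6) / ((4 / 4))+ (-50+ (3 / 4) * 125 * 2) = 841 / 6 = 140.17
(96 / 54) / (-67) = -16 / 603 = -0.03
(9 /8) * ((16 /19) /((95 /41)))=738 /1805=0.41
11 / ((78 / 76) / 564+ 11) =78584 / 78597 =1.00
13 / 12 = 1.08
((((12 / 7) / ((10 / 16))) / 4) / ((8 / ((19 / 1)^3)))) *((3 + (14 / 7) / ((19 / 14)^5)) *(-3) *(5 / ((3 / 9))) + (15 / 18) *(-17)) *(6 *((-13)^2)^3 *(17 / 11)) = -123405299457509667 / 27797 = -4439518633575.91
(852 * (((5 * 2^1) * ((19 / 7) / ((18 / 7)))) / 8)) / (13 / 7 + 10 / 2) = 47215 / 288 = 163.94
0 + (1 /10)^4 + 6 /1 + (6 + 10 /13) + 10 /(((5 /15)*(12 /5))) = 3285013 /130000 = 25.27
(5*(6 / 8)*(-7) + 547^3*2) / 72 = 4546314.16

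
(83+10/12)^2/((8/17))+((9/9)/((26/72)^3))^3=74860841812180877/3054095819424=24511.62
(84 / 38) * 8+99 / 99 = 355 / 19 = 18.68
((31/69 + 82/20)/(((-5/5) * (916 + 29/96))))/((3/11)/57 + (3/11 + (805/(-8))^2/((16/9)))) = -147243008/168922151335775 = -0.00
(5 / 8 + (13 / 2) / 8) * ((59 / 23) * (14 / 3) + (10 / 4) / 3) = 589 / 32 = 18.41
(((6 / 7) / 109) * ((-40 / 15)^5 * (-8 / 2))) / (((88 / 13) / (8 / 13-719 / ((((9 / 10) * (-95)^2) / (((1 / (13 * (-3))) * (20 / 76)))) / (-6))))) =16088170496 / 41966770923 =0.38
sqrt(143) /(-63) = -sqrt(143) /63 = -0.19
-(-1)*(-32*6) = -192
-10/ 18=-5/ 9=-0.56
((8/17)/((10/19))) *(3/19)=12/85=0.14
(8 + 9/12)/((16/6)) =105/32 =3.28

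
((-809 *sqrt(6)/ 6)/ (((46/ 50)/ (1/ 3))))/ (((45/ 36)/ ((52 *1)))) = -4978.03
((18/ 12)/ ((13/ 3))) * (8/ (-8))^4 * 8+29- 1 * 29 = 2.77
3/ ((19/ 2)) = 6/ 19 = 0.32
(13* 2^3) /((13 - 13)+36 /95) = 2470 /9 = 274.44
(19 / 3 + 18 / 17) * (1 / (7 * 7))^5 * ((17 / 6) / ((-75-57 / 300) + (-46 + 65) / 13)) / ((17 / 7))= -245050 / 591769142029737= -0.00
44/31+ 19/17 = 1337/527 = 2.54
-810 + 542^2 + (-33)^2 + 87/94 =27640129/94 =294043.93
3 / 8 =0.38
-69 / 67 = -1.03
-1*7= -7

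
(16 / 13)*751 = 12016 / 13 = 924.31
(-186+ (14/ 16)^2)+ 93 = -5903/ 64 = -92.23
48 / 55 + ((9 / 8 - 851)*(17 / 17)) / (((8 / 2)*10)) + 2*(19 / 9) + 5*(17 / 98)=-15.28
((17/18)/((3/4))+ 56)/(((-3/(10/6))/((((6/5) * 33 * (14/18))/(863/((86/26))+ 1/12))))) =-40950448/10908351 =-3.75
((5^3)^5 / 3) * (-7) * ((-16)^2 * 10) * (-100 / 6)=27343750000000000 / 9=3038194444444444.44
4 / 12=1 / 3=0.33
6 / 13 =0.46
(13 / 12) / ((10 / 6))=13 / 20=0.65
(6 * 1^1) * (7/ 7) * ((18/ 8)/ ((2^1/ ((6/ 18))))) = 2.25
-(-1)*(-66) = -66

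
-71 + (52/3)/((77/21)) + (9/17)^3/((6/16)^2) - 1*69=-7253520/54043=-134.22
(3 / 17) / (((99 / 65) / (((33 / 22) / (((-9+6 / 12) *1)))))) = -65 / 3179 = -0.02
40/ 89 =0.45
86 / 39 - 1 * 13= -421 / 39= -10.79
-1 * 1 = -1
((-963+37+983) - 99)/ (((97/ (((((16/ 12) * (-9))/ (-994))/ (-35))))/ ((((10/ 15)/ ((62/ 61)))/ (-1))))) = -732/ 7472395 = -0.00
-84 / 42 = -2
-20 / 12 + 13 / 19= -0.98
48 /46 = 24 /23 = 1.04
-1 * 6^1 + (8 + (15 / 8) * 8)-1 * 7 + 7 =17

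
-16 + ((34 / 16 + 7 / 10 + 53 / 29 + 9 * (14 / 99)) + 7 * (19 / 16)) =-44971 / 25520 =-1.76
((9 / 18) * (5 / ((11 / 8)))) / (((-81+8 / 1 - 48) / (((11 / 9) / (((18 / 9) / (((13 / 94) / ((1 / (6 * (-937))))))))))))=7.14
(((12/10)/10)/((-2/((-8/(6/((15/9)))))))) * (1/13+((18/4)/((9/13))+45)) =447/65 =6.88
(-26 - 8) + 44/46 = -760/23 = -33.04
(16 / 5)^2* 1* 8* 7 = 14336 / 25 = 573.44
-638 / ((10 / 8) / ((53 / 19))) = -135256 / 95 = -1423.75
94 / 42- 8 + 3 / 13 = -1510 / 273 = -5.53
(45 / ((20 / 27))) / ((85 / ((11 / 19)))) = 2673 / 6460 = 0.41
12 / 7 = 1.71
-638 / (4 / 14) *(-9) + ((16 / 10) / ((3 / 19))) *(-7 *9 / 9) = 300391 / 15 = 20026.07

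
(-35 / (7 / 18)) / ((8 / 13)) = -585 / 4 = -146.25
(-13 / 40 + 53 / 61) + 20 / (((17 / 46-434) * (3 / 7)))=1044187 / 2393640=0.44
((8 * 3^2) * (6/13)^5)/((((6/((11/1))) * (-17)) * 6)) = -0.03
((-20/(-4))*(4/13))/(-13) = -20/169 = -0.12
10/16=5/8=0.62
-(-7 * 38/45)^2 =-70756/2025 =-34.94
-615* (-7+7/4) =3228.75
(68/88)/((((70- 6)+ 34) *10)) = 0.00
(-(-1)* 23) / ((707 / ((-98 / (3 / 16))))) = -5152 / 303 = -17.00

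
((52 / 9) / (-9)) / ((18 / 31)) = -806 / 729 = -1.11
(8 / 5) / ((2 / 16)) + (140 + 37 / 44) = 33801 / 220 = 153.64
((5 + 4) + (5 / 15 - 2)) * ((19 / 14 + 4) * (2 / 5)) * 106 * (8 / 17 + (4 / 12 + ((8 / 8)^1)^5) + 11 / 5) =2380972 / 357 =6669.39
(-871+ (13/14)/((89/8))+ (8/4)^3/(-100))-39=-14173196/15575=-910.00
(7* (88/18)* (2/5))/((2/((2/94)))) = 308/2115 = 0.15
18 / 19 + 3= 75 / 19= 3.95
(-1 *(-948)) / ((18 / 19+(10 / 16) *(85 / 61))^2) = 81499544832 / 284225881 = 286.74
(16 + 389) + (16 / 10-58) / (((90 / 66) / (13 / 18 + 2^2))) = 9436 / 45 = 209.69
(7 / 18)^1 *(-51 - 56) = -749 / 18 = -41.61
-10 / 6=-5 / 3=-1.67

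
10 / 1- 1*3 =7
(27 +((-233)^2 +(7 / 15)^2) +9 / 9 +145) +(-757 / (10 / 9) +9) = 24205463 / 450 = 53789.92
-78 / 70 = -39 / 35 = -1.11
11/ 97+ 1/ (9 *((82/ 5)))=0.12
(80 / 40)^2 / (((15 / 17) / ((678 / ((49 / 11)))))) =169048 / 245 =689.99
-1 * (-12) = 12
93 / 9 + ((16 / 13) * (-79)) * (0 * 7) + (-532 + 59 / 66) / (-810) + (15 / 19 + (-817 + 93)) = -723431873 / 1015740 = -712.22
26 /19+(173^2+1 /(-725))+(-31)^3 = 1919781 /13775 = 139.37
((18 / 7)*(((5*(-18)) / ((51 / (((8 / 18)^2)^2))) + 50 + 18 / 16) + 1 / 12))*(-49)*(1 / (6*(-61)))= 106473619 / 6047784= 17.61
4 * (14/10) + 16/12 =104/15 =6.93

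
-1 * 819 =-819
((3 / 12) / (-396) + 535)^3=608590740441665519 / 3974344704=153129832.91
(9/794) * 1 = 0.01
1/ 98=0.01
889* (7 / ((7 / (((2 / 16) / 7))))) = 127 / 8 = 15.88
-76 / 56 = -19 / 14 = -1.36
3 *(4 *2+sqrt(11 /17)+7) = 3 *sqrt(187) /17+45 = 47.41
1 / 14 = 0.07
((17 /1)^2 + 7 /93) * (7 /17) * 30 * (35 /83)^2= 634.98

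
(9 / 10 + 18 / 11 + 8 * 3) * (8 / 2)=5838 / 55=106.15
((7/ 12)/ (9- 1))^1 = 7/ 96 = 0.07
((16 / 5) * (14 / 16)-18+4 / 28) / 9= -527 / 315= -1.67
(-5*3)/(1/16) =-240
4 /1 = 4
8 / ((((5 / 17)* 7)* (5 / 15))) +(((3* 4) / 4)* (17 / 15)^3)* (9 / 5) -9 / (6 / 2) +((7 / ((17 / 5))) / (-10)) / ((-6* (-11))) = 162134279 / 9817500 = 16.51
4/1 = 4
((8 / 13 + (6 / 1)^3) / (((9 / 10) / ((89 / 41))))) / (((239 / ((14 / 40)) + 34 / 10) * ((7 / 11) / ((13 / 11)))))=12531200 / 8863011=1.41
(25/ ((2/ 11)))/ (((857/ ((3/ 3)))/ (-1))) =-0.16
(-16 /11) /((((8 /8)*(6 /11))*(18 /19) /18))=-152 /3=-50.67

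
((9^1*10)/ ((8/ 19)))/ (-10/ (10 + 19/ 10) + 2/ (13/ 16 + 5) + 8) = 9462285/ 332176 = 28.49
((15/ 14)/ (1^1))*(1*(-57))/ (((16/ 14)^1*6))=-285/ 32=-8.91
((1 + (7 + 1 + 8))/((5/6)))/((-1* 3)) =-34/5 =-6.80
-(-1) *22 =22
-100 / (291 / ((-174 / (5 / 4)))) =4640 / 97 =47.84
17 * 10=170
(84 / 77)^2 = 144 / 121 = 1.19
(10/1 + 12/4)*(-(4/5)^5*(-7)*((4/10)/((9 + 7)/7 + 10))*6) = 3913728/671875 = 5.83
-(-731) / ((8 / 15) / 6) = 32895 / 4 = 8223.75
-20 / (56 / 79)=-395 / 14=-28.21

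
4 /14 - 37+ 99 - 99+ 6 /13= -3299 /91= -36.25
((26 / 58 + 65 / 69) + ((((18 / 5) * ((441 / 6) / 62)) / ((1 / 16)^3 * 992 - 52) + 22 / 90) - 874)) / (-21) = 5378056117141 / 129450943125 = 41.55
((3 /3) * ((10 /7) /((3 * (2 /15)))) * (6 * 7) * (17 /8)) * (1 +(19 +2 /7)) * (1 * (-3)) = -271575 /14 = -19398.21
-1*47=-47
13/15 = 0.87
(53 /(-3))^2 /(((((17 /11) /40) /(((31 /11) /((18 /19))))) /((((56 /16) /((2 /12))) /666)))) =115815070 /152847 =757.72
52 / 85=0.61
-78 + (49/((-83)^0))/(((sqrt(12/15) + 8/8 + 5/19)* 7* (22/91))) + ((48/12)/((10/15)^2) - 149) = -679337/3949 - 229957* sqrt(5)/15796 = -204.58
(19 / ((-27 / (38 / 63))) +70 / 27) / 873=0.00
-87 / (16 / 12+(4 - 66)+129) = -1.27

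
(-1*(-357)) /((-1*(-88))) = 357 /88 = 4.06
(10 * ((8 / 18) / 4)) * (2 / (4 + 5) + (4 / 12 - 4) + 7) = 320 / 81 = 3.95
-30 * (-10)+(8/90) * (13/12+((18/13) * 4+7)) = 105725/351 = 301.21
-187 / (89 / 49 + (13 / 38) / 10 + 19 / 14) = -3481940 / 59727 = -58.30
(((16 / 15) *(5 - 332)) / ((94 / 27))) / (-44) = 2.28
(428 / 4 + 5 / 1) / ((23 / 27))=3024 / 23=131.48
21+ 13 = 34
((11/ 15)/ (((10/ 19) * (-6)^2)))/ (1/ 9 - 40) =-209/ 215400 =-0.00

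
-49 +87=38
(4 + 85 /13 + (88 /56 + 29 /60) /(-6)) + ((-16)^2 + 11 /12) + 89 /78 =8787991 /32760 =268.25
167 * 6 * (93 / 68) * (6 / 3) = 46593 / 17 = 2740.76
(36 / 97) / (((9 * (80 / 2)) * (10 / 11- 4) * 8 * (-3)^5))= 11 / 64113120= 0.00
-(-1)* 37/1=37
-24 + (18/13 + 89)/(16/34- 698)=-3719671/154154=-24.13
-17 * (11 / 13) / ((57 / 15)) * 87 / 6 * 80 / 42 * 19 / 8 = -135575 / 546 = -248.31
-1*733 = -733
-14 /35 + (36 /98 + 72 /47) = 17264 /11515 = 1.50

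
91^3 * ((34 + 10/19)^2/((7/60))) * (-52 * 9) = -1300861076336640/361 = -3603493286251.08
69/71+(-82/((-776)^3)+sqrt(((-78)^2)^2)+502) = 6586.97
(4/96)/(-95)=-1/2280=-0.00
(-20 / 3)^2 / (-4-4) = -50 / 9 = -5.56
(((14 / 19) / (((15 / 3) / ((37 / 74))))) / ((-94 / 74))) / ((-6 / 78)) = 3367 / 4465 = 0.75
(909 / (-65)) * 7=-6363 / 65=-97.89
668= 668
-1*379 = -379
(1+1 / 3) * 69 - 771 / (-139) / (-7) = 88745 / 973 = 91.21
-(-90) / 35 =18 / 7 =2.57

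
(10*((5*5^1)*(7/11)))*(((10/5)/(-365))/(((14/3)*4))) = -75/1606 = -0.05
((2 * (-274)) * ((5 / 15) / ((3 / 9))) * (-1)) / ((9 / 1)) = 60.89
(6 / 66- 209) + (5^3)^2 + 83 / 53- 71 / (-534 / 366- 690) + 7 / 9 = 3412326053090 / 221313213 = 15418.54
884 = 884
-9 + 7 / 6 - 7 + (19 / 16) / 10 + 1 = -6583 / 480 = -13.71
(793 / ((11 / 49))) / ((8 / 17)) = 660569 / 88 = 7506.47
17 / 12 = 1.42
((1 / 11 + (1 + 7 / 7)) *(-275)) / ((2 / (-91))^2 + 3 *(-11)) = 4761575 / 273269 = 17.42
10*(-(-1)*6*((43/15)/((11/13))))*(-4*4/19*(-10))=357760/209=1711.77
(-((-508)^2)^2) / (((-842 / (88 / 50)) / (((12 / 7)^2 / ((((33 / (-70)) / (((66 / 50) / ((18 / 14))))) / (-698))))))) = 32725246830149632 / 52625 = 621857421950.59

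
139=139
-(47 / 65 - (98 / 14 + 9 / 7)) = 3441 / 455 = 7.56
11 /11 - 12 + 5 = -6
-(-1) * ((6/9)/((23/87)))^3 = 195112/12167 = 16.04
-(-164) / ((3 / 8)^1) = 1312 / 3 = 437.33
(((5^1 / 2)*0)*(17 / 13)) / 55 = 0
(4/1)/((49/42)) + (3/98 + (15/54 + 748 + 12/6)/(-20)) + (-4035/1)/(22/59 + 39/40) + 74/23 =-780661553003/258119064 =-3024.42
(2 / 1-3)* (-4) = 4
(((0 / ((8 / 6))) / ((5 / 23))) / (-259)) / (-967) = 0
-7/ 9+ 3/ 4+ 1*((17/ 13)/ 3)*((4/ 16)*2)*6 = 1.28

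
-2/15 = -0.13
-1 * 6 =-6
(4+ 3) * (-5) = -35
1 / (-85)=-1 / 85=-0.01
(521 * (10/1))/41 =5210/41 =127.07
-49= -49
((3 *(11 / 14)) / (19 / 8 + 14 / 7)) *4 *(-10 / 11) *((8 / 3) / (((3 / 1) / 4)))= -1024 / 147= -6.97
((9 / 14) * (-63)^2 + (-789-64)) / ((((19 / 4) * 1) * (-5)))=-6794 / 95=-71.52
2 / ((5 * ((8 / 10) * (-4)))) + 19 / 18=67 / 72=0.93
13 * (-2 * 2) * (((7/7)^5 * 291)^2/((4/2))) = -2201706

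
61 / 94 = 0.65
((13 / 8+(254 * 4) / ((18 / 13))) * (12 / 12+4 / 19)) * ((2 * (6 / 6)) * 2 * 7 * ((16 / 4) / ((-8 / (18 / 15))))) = -8524789 / 570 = -14955.77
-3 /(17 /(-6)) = 18 /17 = 1.06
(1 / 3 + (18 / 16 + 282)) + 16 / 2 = 6995 / 24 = 291.46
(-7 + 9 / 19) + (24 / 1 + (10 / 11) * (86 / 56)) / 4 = -2075 / 11704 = -0.18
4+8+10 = 22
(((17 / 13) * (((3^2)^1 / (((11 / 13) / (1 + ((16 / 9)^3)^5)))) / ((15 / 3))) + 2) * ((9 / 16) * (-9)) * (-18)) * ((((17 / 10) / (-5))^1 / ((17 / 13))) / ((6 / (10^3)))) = -61529555.17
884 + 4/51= 45088/51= 884.08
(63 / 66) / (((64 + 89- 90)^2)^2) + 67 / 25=1105707859 / 412577550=2.68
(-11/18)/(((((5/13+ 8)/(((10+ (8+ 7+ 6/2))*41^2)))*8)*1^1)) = -1682681/3924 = -428.82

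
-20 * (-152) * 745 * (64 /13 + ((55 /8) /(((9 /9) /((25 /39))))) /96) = 10533514025 /936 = 11253754.30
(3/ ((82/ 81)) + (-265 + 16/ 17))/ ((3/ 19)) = -6915373/ 4182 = -1653.60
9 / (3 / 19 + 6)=19 / 13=1.46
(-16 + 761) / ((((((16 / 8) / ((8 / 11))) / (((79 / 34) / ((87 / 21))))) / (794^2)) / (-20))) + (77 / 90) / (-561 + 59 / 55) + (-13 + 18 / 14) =-40313198683203500375 / 21042845208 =-1915767486.99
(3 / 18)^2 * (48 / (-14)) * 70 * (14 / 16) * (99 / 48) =-385 / 32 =-12.03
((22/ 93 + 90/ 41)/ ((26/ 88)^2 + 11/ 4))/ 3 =17950592/ 62834427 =0.29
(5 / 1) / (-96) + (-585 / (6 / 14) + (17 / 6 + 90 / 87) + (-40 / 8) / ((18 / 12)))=-1364.52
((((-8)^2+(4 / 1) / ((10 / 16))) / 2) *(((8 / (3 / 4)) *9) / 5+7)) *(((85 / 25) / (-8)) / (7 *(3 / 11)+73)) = -269467 / 51500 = -5.23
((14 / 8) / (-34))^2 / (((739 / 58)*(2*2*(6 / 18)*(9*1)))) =1421 / 82011264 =0.00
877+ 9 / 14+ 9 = 12413 / 14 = 886.64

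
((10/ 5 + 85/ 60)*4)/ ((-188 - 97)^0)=41/ 3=13.67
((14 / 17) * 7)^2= 9604 / 289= 33.23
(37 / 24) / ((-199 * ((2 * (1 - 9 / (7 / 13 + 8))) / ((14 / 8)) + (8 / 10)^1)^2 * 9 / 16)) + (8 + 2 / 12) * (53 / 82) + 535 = 54385587046849 / 100666851624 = 540.25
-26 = -26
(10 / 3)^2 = 100 / 9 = 11.11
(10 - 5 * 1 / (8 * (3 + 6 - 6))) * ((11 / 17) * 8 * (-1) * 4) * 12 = -41360 / 17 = -2432.94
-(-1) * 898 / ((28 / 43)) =19307 / 14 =1379.07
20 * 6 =120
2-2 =0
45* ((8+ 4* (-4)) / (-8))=45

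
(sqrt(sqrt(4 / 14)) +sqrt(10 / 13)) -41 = -41 +2^(1 / 4)*7^(3 / 4) / 7 +sqrt(130) / 13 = -39.39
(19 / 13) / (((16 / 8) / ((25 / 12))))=475 / 312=1.52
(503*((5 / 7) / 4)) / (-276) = -2515 / 7728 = -0.33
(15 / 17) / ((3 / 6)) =30 / 17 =1.76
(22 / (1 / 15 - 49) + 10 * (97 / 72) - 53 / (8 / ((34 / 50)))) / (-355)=-5626747 / 234513000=-0.02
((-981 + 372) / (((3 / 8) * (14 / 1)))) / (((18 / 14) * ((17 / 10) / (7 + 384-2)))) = -20644.97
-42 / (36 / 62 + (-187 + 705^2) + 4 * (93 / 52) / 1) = -16926 / 200228831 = -0.00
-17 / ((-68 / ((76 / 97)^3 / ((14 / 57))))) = 3127704 / 6388711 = 0.49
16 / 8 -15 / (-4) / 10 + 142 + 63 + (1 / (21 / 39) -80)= 7237 / 56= 129.23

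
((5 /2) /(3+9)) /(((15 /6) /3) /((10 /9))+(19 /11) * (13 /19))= 0.11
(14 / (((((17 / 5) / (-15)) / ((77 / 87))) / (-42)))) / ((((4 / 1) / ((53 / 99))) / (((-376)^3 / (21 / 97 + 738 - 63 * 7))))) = -234339375038720 / 4263957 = -54958193.77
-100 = -100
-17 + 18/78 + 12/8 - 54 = -1801/26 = -69.27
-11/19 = -0.58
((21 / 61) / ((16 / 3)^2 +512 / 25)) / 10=945 / 1342976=0.00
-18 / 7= -2.57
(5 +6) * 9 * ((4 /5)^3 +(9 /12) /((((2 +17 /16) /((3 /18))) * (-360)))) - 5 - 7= 947581 /24500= 38.68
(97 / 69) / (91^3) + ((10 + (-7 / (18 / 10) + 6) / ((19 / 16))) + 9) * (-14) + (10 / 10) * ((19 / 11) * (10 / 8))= -1981704078017 / 6863524668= -288.73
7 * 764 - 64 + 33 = 5317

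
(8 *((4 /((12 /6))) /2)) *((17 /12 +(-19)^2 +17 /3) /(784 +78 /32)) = 141344 /37749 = 3.74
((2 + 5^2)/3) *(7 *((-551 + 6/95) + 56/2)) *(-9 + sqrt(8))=28167993/95 - 6259554 *sqrt(2)/95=203322.60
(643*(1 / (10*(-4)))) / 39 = -643 / 1560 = -0.41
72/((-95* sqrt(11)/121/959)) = -26516.52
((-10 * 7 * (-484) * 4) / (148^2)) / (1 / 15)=127050 / 1369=92.80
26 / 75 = 0.35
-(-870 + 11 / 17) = 14779 / 17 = 869.35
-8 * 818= -6544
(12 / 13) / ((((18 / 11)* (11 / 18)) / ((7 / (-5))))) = -84 / 65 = -1.29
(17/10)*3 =51/10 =5.10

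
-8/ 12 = -2/ 3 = -0.67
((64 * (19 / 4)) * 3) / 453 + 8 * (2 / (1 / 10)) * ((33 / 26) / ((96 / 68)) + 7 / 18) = 3676178 / 17667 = 208.08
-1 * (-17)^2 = -289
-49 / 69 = -0.71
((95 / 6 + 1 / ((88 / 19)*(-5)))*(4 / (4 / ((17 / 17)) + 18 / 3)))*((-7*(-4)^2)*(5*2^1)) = -7073.99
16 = 16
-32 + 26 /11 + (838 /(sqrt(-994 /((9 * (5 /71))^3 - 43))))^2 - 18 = 30151.26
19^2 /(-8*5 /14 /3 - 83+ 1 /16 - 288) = -121296 /124955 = -0.97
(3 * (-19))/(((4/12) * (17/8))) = -1368/17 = -80.47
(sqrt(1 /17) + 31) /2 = sqrt(17) /34 + 31 /2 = 15.62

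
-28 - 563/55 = -2103/55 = -38.24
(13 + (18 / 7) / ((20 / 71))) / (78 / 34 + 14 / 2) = 26333 / 11060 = 2.38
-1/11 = -0.09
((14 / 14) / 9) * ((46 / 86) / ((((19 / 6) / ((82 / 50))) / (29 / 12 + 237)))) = 2709239 / 367650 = 7.37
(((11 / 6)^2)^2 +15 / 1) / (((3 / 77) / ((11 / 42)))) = 4123801 / 23328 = 176.77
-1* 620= -620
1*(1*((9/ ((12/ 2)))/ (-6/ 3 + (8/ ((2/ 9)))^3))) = 3/ 93308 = 0.00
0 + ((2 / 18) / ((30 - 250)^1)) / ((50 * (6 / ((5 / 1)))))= -1 / 118800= -0.00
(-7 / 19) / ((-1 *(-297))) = -0.00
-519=-519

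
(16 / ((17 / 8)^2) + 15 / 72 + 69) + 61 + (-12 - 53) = 476861 / 6936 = 68.75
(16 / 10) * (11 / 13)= 88 / 65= 1.35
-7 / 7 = -1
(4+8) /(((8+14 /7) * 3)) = 2 /5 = 0.40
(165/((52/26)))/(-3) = -27.50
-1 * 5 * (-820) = 4100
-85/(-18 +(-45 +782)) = -85/719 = -0.12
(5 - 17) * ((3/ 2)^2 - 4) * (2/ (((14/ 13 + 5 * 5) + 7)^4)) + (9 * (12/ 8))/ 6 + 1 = 55556116031/ 17094005000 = 3.25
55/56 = 0.98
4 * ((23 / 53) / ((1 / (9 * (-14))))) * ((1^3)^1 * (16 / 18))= -10304 / 53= -194.42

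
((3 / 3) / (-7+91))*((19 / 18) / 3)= 19 / 4536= 0.00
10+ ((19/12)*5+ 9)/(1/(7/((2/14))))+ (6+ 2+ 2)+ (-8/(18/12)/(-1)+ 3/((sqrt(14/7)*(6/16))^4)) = 96355/108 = 892.18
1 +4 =5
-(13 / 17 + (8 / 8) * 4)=-4.76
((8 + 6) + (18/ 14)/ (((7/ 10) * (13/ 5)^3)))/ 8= 189799/ 107653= 1.76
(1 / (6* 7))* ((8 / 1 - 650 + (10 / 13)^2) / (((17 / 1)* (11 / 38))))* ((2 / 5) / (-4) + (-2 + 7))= -7208467 / 474045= -15.21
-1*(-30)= 30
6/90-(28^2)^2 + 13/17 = -156737068/255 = -614655.17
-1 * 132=-132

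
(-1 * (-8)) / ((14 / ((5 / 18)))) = 10 / 63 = 0.16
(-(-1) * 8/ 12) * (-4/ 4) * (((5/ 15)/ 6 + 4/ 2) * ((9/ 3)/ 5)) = -0.82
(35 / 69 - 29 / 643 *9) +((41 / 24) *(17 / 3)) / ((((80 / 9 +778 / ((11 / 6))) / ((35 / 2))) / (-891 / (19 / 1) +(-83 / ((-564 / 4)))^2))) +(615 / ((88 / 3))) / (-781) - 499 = -266126204775389207303 / 514624739572537803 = -517.13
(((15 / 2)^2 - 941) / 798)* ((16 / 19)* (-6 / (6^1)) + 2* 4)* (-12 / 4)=60163 / 2527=23.81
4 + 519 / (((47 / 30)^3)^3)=14691998892411068 / 1119130473102767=13.13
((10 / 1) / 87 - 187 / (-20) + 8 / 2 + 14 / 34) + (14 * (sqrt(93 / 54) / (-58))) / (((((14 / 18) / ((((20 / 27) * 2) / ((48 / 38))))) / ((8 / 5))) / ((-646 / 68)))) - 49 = -1038947 / 29580 + 722 * sqrt(62) / 783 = -27.86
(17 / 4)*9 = 153 / 4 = 38.25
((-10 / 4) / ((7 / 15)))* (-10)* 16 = 6000 / 7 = 857.14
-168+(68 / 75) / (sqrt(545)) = -168+68 * sqrt(545) / 40875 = -167.96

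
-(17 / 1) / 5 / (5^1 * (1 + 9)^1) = -17 / 250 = -0.07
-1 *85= -85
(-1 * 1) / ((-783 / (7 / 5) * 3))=0.00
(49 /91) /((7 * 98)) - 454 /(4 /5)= -361497 /637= -567.50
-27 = -27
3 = 3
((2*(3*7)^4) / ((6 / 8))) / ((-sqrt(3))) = -172872*sqrt(3) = -299423.09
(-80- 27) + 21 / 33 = -1170 / 11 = -106.36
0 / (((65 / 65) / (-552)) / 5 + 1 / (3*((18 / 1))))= 0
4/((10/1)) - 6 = -28/5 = -5.60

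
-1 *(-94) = 94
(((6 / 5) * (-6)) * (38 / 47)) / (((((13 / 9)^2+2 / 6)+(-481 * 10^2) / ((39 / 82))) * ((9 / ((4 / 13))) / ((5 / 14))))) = 6156 / 8758872577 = 0.00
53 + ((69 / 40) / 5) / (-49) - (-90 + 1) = 141.99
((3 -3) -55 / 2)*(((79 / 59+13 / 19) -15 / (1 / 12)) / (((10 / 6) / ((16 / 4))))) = 13167792 / 1121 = 11746.47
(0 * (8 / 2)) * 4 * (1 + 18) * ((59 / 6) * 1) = 0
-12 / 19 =-0.63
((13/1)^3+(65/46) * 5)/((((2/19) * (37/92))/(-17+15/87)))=-940060264/1073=-876104.63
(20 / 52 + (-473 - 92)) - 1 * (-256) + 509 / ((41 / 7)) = -118173 / 533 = -221.71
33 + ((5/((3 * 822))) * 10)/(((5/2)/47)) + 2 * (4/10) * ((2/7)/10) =7207757/215775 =33.40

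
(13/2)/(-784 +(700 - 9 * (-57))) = 1/66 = 0.02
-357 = -357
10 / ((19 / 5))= 50 / 19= 2.63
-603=-603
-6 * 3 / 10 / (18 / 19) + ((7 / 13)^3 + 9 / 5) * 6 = 216113 / 21970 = 9.84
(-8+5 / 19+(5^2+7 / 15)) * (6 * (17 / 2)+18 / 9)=939.68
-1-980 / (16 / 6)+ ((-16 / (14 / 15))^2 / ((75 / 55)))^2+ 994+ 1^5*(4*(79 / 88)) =1243264520 / 26411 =47073.74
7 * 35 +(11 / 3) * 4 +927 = 3560 / 3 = 1186.67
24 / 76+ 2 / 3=56 / 57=0.98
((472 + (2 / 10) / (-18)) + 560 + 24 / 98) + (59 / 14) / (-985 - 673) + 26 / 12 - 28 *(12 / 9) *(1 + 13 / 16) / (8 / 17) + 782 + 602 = 33262840901 / 14623560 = 2274.61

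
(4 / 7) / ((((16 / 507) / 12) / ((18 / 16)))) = 13689 / 56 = 244.45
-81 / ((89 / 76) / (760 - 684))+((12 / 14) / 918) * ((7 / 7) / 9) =-4509663895 / 857871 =-5256.81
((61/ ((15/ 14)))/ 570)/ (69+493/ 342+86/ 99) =9394/ 6706725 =0.00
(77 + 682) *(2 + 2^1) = 3036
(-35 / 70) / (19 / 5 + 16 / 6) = -15 / 194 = -0.08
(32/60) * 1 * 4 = 32/15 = 2.13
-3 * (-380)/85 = 228/17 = 13.41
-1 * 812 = -812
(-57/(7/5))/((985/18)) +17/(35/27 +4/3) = 560115/97909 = 5.72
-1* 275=-275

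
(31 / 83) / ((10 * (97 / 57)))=1767 / 80510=0.02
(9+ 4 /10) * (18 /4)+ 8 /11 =4733 /110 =43.03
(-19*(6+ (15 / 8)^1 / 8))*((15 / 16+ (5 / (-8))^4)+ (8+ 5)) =-437522253 / 262144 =-1669.01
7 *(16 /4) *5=140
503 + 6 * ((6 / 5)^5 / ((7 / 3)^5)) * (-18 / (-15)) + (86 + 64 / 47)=7289819477181 / 12342640625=590.62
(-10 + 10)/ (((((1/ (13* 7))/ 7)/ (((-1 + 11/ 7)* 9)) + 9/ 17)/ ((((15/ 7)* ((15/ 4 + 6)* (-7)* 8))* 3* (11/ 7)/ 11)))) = 0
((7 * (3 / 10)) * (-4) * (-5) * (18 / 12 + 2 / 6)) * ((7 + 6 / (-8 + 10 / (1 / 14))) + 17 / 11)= 1323 / 2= 661.50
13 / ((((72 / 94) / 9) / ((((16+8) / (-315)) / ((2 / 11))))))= -6721 / 105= -64.01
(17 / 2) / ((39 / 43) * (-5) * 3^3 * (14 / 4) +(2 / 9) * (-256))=-6579 / 375727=-0.02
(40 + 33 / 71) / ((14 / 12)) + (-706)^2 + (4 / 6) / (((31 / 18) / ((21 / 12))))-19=7679655534 / 15407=498452.36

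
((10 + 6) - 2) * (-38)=-532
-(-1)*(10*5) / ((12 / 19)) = 475 / 6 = 79.17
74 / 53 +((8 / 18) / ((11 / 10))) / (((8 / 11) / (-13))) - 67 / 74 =-237605 / 35298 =-6.73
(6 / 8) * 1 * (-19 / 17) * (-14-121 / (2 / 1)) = 8493 / 136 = 62.45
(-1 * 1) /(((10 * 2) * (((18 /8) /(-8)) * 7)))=8 /315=0.03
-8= -8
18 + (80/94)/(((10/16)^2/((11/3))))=18322/705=25.99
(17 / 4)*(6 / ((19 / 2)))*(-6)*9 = -2754 / 19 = -144.95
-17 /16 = -1.06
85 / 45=17 / 9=1.89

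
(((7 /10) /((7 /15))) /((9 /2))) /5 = 1 /15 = 0.07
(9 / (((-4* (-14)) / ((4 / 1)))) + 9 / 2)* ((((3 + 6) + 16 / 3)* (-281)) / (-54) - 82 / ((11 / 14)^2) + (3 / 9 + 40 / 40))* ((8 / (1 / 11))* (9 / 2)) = -1274840 / 11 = -115894.55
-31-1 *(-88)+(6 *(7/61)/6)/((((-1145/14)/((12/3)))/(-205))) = 812305/13969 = 58.15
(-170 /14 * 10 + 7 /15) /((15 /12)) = -96.77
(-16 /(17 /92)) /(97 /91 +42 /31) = -4152512 /116093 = -35.77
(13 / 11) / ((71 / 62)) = 806 / 781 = 1.03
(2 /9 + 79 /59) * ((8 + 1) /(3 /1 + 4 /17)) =14093 /3245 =4.34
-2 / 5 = -0.40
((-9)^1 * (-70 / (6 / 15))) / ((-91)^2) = 225 / 1183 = 0.19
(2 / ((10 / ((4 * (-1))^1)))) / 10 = -2 / 25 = -0.08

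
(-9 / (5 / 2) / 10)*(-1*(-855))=-1539 / 5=-307.80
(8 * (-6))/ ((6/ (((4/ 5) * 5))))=-32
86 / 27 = 3.19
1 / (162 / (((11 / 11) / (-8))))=-1 / 1296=-0.00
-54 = -54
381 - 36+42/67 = 23157/67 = 345.63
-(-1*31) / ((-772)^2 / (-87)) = -2697 / 595984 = -0.00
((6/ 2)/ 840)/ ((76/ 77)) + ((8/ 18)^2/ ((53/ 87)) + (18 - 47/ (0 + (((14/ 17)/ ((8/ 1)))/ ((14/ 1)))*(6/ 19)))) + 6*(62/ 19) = -87889754179/ 4350240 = -20203.43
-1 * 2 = -2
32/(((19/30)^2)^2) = 25920000/130321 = 198.89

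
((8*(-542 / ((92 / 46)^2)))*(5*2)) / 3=-10840 / 3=-3613.33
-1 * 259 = -259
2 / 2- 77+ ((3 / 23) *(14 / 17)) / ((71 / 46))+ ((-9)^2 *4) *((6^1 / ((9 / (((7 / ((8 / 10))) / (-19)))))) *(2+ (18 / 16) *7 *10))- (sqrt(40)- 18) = -19530299 / 2414- 2 *sqrt(10) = -8096.75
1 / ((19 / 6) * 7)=6 / 133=0.05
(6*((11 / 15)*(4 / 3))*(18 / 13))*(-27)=-14256 / 65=-219.32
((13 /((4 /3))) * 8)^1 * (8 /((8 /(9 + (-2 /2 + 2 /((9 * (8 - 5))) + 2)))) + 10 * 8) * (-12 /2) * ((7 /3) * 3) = -885248 /3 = -295082.67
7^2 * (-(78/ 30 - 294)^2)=-104019601/ 25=-4160784.04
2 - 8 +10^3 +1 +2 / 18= 8956 / 9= 995.11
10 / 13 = 0.77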